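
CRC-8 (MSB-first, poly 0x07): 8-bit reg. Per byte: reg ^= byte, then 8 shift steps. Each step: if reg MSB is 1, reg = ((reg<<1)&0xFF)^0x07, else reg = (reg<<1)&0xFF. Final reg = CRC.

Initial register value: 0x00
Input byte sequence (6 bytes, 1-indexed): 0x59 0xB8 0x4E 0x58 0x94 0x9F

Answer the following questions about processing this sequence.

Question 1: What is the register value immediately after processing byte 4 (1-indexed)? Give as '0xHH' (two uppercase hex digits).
After byte 1 (0x59): reg=0x88
After byte 2 (0xB8): reg=0x90
After byte 3 (0x4E): reg=0x14
After byte 4 (0x58): reg=0xE3

Answer: 0xE3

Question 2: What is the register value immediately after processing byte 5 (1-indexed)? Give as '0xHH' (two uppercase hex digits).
After byte 1 (0x59): reg=0x88
After byte 2 (0xB8): reg=0x90
After byte 3 (0x4E): reg=0x14
After byte 4 (0x58): reg=0xE3
After byte 5 (0x94): reg=0x42

Answer: 0x42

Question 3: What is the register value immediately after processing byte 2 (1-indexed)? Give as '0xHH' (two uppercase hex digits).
Answer: 0x90

Derivation:
After byte 1 (0x59): reg=0x88
After byte 2 (0xB8): reg=0x90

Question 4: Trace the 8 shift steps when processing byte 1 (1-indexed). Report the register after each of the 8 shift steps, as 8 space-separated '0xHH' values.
Register before byte 1: 0x00
After XOR with byte 0x59: 0x59

Answer: 0xB2 0x63 0xC6 0x8B 0x11 0x22 0x44 0x88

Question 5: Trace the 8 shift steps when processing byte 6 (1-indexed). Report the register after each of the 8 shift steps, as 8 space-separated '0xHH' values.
After byte 1 (0x59): reg=0x88
After byte 2 (0xB8): reg=0x90
After byte 3 (0x4E): reg=0x14
After byte 4 (0x58): reg=0xE3
After byte 5 (0x94): reg=0x42
Register before byte 6: 0x42
After XOR with byte 0x9F: 0xDD

Answer: 0xBD 0x7D 0xFA 0xF3 0xE1 0xC5 0x8D 0x1D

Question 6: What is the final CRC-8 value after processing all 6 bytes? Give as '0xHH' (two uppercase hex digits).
Answer: 0x1D

Derivation:
After byte 1 (0x59): reg=0x88
After byte 2 (0xB8): reg=0x90
After byte 3 (0x4E): reg=0x14
After byte 4 (0x58): reg=0xE3
After byte 5 (0x94): reg=0x42
After byte 6 (0x9F): reg=0x1D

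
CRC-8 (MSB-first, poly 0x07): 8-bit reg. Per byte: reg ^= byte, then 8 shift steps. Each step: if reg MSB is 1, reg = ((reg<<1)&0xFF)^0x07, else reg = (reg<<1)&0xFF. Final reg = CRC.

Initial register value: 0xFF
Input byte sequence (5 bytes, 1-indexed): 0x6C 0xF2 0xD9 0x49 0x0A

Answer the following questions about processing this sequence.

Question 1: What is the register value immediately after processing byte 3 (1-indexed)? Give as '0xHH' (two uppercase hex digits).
After byte 1 (0x6C): reg=0xF0
After byte 2 (0xF2): reg=0x0E
After byte 3 (0xD9): reg=0x2B

Answer: 0x2B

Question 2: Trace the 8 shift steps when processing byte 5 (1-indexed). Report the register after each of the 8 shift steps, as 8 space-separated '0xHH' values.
After byte 1 (0x6C): reg=0xF0
After byte 2 (0xF2): reg=0x0E
After byte 3 (0xD9): reg=0x2B
After byte 4 (0x49): reg=0x29
Register before byte 5: 0x29
After XOR with byte 0x0A: 0x23

Answer: 0x46 0x8C 0x1F 0x3E 0x7C 0xF8 0xF7 0xE9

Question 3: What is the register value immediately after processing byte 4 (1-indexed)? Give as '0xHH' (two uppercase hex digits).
After byte 1 (0x6C): reg=0xF0
After byte 2 (0xF2): reg=0x0E
After byte 3 (0xD9): reg=0x2B
After byte 4 (0x49): reg=0x29

Answer: 0x29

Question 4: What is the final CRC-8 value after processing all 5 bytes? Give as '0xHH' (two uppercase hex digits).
After byte 1 (0x6C): reg=0xF0
After byte 2 (0xF2): reg=0x0E
After byte 3 (0xD9): reg=0x2B
After byte 4 (0x49): reg=0x29
After byte 5 (0x0A): reg=0xE9

Answer: 0xE9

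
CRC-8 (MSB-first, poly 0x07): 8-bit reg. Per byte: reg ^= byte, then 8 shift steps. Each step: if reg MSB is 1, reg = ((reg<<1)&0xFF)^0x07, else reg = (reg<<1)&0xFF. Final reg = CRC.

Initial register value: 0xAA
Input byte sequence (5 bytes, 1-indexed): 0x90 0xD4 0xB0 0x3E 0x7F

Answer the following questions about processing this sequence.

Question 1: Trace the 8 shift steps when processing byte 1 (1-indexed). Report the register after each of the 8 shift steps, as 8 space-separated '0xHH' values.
Register before byte 1: 0xAA
After XOR with byte 0x90: 0x3A

Answer: 0x74 0xE8 0xD7 0xA9 0x55 0xAA 0x53 0xA6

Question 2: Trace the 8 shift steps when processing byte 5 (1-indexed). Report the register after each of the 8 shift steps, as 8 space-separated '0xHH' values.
After byte 1 (0x90): reg=0xA6
After byte 2 (0xD4): reg=0x59
After byte 3 (0xB0): reg=0x91
After byte 4 (0x3E): reg=0x44
Register before byte 5: 0x44
After XOR with byte 0x7F: 0x3B

Answer: 0x76 0xEC 0xDF 0xB9 0x75 0xEA 0xD3 0xA1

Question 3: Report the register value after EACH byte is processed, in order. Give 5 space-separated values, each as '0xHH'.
0xA6 0x59 0x91 0x44 0xA1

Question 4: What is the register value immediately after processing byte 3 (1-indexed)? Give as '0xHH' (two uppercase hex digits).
After byte 1 (0x90): reg=0xA6
After byte 2 (0xD4): reg=0x59
After byte 3 (0xB0): reg=0x91

Answer: 0x91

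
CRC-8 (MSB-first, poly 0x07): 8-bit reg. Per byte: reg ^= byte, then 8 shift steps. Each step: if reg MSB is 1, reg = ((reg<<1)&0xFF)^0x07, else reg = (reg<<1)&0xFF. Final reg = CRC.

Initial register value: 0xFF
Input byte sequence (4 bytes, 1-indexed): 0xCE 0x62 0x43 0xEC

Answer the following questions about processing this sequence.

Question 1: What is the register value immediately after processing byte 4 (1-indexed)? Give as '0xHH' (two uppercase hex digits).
After byte 1 (0xCE): reg=0x97
After byte 2 (0x62): reg=0xC5
After byte 3 (0x43): reg=0x9B
After byte 4 (0xEC): reg=0x42

Answer: 0x42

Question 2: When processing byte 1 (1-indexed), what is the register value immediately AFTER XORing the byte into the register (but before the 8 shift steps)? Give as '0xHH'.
Register before byte 1: 0xFF
Byte 1: 0xCE
0xFF XOR 0xCE = 0x31

Answer: 0x31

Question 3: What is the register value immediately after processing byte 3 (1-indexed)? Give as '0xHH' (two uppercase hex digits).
Answer: 0x9B

Derivation:
After byte 1 (0xCE): reg=0x97
After byte 2 (0x62): reg=0xC5
After byte 3 (0x43): reg=0x9B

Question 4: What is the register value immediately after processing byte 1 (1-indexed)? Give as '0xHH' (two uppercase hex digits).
After byte 1 (0xCE): reg=0x97

Answer: 0x97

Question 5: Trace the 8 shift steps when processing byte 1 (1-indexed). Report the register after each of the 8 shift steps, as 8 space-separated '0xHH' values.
Answer: 0x62 0xC4 0x8F 0x19 0x32 0x64 0xC8 0x97

Derivation:
Register before byte 1: 0xFF
After XOR with byte 0xCE: 0x31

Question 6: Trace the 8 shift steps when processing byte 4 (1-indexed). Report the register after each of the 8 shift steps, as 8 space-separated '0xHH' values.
Answer: 0xEE 0xDB 0xB1 0x65 0xCA 0x93 0x21 0x42

Derivation:
After byte 1 (0xCE): reg=0x97
After byte 2 (0x62): reg=0xC5
After byte 3 (0x43): reg=0x9B
Register before byte 4: 0x9B
After XOR with byte 0xEC: 0x77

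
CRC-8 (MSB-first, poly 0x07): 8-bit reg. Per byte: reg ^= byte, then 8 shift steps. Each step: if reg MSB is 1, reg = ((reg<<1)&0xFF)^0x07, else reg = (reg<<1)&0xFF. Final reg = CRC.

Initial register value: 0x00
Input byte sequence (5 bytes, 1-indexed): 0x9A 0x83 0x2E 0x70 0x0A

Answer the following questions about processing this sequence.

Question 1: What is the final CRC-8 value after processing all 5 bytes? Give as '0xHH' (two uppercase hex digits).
Answer: 0x88

Derivation:
After byte 1 (0x9A): reg=0xCF
After byte 2 (0x83): reg=0xE3
After byte 3 (0x2E): reg=0x6D
After byte 4 (0x70): reg=0x53
After byte 5 (0x0A): reg=0x88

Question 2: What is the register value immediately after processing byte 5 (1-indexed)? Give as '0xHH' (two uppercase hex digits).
After byte 1 (0x9A): reg=0xCF
After byte 2 (0x83): reg=0xE3
After byte 3 (0x2E): reg=0x6D
After byte 4 (0x70): reg=0x53
After byte 5 (0x0A): reg=0x88

Answer: 0x88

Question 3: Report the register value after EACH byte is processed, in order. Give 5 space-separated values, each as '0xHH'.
0xCF 0xE3 0x6D 0x53 0x88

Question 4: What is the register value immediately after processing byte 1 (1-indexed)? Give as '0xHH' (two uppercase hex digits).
After byte 1 (0x9A): reg=0xCF

Answer: 0xCF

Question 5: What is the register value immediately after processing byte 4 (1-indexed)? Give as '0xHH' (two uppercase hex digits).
Answer: 0x53

Derivation:
After byte 1 (0x9A): reg=0xCF
After byte 2 (0x83): reg=0xE3
After byte 3 (0x2E): reg=0x6D
After byte 4 (0x70): reg=0x53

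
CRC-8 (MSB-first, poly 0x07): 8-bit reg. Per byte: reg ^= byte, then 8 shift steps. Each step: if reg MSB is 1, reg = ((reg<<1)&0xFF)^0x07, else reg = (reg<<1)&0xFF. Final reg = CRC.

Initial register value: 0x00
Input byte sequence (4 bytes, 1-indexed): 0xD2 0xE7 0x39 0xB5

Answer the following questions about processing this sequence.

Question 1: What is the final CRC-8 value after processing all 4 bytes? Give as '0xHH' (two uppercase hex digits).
Answer: 0x7F

Derivation:
After byte 1 (0xD2): reg=0x30
After byte 2 (0xE7): reg=0x2B
After byte 3 (0x39): reg=0x7E
After byte 4 (0xB5): reg=0x7F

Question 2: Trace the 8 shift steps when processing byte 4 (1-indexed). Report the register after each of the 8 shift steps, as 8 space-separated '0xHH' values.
After byte 1 (0xD2): reg=0x30
After byte 2 (0xE7): reg=0x2B
After byte 3 (0x39): reg=0x7E
Register before byte 4: 0x7E
After XOR with byte 0xB5: 0xCB

Answer: 0x91 0x25 0x4A 0x94 0x2F 0x5E 0xBC 0x7F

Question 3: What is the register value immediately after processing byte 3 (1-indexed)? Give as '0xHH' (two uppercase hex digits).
After byte 1 (0xD2): reg=0x30
After byte 2 (0xE7): reg=0x2B
After byte 3 (0x39): reg=0x7E

Answer: 0x7E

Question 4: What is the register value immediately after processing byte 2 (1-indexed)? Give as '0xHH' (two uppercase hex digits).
After byte 1 (0xD2): reg=0x30
After byte 2 (0xE7): reg=0x2B

Answer: 0x2B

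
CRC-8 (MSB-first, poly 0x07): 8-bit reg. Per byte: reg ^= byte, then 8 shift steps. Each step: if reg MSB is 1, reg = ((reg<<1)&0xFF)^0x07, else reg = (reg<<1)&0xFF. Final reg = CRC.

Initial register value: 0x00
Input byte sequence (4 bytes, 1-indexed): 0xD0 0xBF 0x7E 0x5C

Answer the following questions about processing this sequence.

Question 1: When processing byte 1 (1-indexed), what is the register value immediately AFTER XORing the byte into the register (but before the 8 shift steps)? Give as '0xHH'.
Register before byte 1: 0x00
Byte 1: 0xD0
0x00 XOR 0xD0 = 0xD0

Answer: 0xD0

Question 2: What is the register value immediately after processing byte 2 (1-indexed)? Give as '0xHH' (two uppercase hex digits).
After byte 1 (0xD0): reg=0x3E
After byte 2 (0xBF): reg=0x8E

Answer: 0x8E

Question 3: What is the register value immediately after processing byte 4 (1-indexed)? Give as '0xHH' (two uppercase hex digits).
After byte 1 (0xD0): reg=0x3E
After byte 2 (0xBF): reg=0x8E
After byte 3 (0x7E): reg=0xDE
After byte 4 (0x5C): reg=0x87

Answer: 0x87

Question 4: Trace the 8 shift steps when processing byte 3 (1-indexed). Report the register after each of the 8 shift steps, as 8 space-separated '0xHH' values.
Answer: 0xE7 0xC9 0x95 0x2D 0x5A 0xB4 0x6F 0xDE

Derivation:
After byte 1 (0xD0): reg=0x3E
After byte 2 (0xBF): reg=0x8E
Register before byte 3: 0x8E
After XOR with byte 0x7E: 0xF0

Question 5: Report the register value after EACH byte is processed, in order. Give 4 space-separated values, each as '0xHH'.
0x3E 0x8E 0xDE 0x87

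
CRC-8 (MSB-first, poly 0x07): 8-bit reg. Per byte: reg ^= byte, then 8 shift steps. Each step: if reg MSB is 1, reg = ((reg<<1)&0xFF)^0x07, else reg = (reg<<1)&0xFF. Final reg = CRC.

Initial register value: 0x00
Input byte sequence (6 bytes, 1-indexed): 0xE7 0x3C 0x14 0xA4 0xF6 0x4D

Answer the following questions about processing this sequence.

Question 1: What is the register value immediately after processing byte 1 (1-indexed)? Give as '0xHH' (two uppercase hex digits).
After byte 1 (0xE7): reg=0xBB

Answer: 0xBB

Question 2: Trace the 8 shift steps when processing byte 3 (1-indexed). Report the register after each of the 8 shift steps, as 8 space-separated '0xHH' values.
Answer: 0x17 0x2E 0x5C 0xB8 0x77 0xEE 0xDB 0xB1

Derivation:
After byte 1 (0xE7): reg=0xBB
After byte 2 (0x3C): reg=0x9C
Register before byte 3: 0x9C
After XOR with byte 0x14: 0x88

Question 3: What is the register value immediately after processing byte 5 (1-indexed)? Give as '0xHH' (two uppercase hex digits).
Answer: 0xDA

Derivation:
After byte 1 (0xE7): reg=0xBB
After byte 2 (0x3C): reg=0x9C
After byte 3 (0x14): reg=0xB1
After byte 4 (0xA4): reg=0x6B
After byte 5 (0xF6): reg=0xDA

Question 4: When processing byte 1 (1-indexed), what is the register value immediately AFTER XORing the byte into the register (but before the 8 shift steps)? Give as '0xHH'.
Answer: 0xE7

Derivation:
Register before byte 1: 0x00
Byte 1: 0xE7
0x00 XOR 0xE7 = 0xE7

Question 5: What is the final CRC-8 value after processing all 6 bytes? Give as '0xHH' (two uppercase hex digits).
After byte 1 (0xE7): reg=0xBB
After byte 2 (0x3C): reg=0x9C
After byte 3 (0x14): reg=0xB1
After byte 4 (0xA4): reg=0x6B
After byte 5 (0xF6): reg=0xDA
After byte 6 (0x4D): reg=0xEC

Answer: 0xEC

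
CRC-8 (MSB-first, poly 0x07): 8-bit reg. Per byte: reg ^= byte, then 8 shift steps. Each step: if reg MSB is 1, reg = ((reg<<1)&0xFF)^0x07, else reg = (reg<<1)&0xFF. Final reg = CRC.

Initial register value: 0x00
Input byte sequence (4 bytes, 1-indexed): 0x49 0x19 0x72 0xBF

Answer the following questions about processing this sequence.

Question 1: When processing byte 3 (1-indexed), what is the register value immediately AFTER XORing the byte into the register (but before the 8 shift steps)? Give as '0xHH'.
Register before byte 3: 0xA9
Byte 3: 0x72
0xA9 XOR 0x72 = 0xDB

Answer: 0xDB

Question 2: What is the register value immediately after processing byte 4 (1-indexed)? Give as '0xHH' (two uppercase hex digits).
After byte 1 (0x49): reg=0xF8
After byte 2 (0x19): reg=0xA9
After byte 3 (0x72): reg=0x0F
After byte 4 (0xBF): reg=0x19

Answer: 0x19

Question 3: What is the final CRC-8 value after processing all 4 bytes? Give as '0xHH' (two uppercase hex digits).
Answer: 0x19

Derivation:
After byte 1 (0x49): reg=0xF8
After byte 2 (0x19): reg=0xA9
After byte 3 (0x72): reg=0x0F
After byte 4 (0xBF): reg=0x19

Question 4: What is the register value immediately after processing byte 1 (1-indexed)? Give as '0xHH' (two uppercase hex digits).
After byte 1 (0x49): reg=0xF8

Answer: 0xF8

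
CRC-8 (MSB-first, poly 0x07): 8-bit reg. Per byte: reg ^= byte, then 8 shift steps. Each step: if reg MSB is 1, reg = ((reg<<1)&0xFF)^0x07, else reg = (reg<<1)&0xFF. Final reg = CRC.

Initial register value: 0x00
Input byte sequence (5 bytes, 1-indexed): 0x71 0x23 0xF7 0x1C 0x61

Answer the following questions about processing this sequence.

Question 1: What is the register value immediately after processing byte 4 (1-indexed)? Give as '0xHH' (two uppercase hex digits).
After byte 1 (0x71): reg=0x50
After byte 2 (0x23): reg=0x5E
After byte 3 (0xF7): reg=0x56
After byte 4 (0x1C): reg=0xF1

Answer: 0xF1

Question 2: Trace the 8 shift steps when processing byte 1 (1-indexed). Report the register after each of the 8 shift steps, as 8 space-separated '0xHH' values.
Register before byte 1: 0x00
After XOR with byte 0x71: 0x71

Answer: 0xE2 0xC3 0x81 0x05 0x0A 0x14 0x28 0x50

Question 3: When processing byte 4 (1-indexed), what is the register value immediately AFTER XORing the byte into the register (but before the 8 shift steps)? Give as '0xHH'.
Register before byte 4: 0x56
Byte 4: 0x1C
0x56 XOR 0x1C = 0x4A

Answer: 0x4A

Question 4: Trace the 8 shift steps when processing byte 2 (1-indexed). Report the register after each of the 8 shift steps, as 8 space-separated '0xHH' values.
After byte 1 (0x71): reg=0x50
Register before byte 2: 0x50
After XOR with byte 0x23: 0x73

Answer: 0xE6 0xCB 0x91 0x25 0x4A 0x94 0x2F 0x5E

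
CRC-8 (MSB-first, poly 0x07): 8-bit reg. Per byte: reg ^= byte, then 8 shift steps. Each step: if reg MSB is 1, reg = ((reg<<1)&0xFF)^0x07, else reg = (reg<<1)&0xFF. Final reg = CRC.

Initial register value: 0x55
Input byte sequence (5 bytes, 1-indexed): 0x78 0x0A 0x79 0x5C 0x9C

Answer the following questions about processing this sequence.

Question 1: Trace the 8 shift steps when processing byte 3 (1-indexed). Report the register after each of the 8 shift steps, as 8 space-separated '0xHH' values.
Answer: 0x10 0x20 0x40 0x80 0x07 0x0E 0x1C 0x38

Derivation:
After byte 1 (0x78): reg=0xC3
After byte 2 (0x0A): reg=0x71
Register before byte 3: 0x71
After XOR with byte 0x79: 0x08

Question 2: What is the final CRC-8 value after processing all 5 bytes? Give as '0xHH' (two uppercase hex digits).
Answer: 0x7C

Derivation:
After byte 1 (0x78): reg=0xC3
After byte 2 (0x0A): reg=0x71
After byte 3 (0x79): reg=0x38
After byte 4 (0x5C): reg=0x3B
After byte 5 (0x9C): reg=0x7C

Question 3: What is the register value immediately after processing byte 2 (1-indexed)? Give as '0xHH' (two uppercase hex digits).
Answer: 0x71

Derivation:
After byte 1 (0x78): reg=0xC3
After byte 2 (0x0A): reg=0x71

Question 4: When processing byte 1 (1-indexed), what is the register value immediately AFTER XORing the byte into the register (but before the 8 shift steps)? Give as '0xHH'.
Answer: 0x2D

Derivation:
Register before byte 1: 0x55
Byte 1: 0x78
0x55 XOR 0x78 = 0x2D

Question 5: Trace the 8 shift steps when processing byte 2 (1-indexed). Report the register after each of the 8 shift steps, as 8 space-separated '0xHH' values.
After byte 1 (0x78): reg=0xC3
Register before byte 2: 0xC3
After XOR with byte 0x0A: 0xC9

Answer: 0x95 0x2D 0x5A 0xB4 0x6F 0xDE 0xBB 0x71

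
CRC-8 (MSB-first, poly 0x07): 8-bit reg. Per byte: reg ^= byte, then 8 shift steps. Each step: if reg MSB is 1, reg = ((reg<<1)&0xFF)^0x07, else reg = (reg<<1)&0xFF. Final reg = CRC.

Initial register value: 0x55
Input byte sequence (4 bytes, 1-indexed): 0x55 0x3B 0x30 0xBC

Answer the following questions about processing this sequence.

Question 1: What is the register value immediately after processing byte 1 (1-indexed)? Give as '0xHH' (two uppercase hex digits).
After byte 1 (0x55): reg=0x00

Answer: 0x00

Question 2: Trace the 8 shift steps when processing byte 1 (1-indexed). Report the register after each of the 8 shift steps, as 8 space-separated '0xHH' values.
Answer: 0x00 0x00 0x00 0x00 0x00 0x00 0x00 0x00

Derivation:
Register before byte 1: 0x55
After XOR with byte 0x55: 0x00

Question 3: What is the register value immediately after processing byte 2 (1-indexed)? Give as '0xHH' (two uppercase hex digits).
After byte 1 (0x55): reg=0x00
After byte 2 (0x3B): reg=0xA1

Answer: 0xA1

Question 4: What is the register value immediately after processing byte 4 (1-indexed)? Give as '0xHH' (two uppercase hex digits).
After byte 1 (0x55): reg=0x00
After byte 2 (0x3B): reg=0xA1
After byte 3 (0x30): reg=0xFE
After byte 4 (0xBC): reg=0xC9

Answer: 0xC9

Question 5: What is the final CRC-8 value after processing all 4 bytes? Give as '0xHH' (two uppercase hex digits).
After byte 1 (0x55): reg=0x00
After byte 2 (0x3B): reg=0xA1
After byte 3 (0x30): reg=0xFE
After byte 4 (0xBC): reg=0xC9

Answer: 0xC9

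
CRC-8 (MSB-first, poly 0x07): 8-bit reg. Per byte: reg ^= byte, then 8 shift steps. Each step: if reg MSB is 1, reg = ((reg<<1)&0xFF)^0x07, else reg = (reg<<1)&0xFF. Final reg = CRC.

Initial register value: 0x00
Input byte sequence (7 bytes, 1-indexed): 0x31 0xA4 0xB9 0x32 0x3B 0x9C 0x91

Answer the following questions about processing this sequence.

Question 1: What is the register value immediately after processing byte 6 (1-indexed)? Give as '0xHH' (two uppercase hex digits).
Answer: 0x4A

Derivation:
After byte 1 (0x31): reg=0x97
After byte 2 (0xA4): reg=0x99
After byte 3 (0xB9): reg=0xE0
After byte 4 (0x32): reg=0x30
After byte 5 (0x3B): reg=0x31
After byte 6 (0x9C): reg=0x4A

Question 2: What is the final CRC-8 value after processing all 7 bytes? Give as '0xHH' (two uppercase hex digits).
Answer: 0x0F

Derivation:
After byte 1 (0x31): reg=0x97
After byte 2 (0xA4): reg=0x99
After byte 3 (0xB9): reg=0xE0
After byte 4 (0x32): reg=0x30
After byte 5 (0x3B): reg=0x31
After byte 6 (0x9C): reg=0x4A
After byte 7 (0x91): reg=0x0F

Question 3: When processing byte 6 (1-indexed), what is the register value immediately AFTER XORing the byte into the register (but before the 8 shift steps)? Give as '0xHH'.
Register before byte 6: 0x31
Byte 6: 0x9C
0x31 XOR 0x9C = 0xAD

Answer: 0xAD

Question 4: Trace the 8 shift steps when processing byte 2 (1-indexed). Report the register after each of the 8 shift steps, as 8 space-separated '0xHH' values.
After byte 1 (0x31): reg=0x97
Register before byte 2: 0x97
After XOR with byte 0xA4: 0x33

Answer: 0x66 0xCC 0x9F 0x39 0x72 0xE4 0xCF 0x99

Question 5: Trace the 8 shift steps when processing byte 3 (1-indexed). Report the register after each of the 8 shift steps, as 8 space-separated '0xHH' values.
After byte 1 (0x31): reg=0x97
After byte 2 (0xA4): reg=0x99
Register before byte 3: 0x99
After XOR with byte 0xB9: 0x20

Answer: 0x40 0x80 0x07 0x0E 0x1C 0x38 0x70 0xE0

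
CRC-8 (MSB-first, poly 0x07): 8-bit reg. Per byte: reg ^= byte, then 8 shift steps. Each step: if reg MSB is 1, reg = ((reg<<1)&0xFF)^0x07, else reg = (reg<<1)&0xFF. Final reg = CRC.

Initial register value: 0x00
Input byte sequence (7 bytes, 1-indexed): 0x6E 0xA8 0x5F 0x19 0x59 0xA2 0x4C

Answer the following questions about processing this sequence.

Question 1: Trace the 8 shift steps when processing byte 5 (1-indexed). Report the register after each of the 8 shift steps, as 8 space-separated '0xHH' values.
Answer: 0xA2 0x43 0x86 0x0B 0x16 0x2C 0x58 0xB0

Derivation:
After byte 1 (0x6E): reg=0x0D
After byte 2 (0xA8): reg=0x72
After byte 3 (0x5F): reg=0xC3
After byte 4 (0x19): reg=0x08
Register before byte 5: 0x08
After XOR with byte 0x59: 0x51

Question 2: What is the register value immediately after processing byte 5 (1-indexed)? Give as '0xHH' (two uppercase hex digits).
Answer: 0xB0

Derivation:
After byte 1 (0x6E): reg=0x0D
After byte 2 (0xA8): reg=0x72
After byte 3 (0x5F): reg=0xC3
After byte 4 (0x19): reg=0x08
After byte 5 (0x59): reg=0xB0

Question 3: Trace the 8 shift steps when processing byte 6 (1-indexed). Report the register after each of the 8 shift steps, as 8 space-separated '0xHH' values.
After byte 1 (0x6E): reg=0x0D
After byte 2 (0xA8): reg=0x72
After byte 3 (0x5F): reg=0xC3
After byte 4 (0x19): reg=0x08
After byte 5 (0x59): reg=0xB0
Register before byte 6: 0xB0
After XOR with byte 0xA2: 0x12

Answer: 0x24 0x48 0x90 0x27 0x4E 0x9C 0x3F 0x7E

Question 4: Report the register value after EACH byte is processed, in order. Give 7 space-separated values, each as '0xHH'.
0x0D 0x72 0xC3 0x08 0xB0 0x7E 0x9E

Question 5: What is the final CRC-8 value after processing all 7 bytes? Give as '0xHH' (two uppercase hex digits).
After byte 1 (0x6E): reg=0x0D
After byte 2 (0xA8): reg=0x72
After byte 3 (0x5F): reg=0xC3
After byte 4 (0x19): reg=0x08
After byte 5 (0x59): reg=0xB0
After byte 6 (0xA2): reg=0x7E
After byte 7 (0x4C): reg=0x9E

Answer: 0x9E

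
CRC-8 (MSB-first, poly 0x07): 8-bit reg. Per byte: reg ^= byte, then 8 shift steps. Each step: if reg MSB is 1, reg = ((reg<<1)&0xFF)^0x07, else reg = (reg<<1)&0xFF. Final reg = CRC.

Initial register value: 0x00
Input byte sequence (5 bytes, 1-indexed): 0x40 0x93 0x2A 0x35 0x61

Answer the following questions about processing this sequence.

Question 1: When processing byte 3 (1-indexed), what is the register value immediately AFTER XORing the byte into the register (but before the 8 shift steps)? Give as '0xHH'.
Register before byte 3: 0xAB
Byte 3: 0x2A
0xAB XOR 0x2A = 0x81

Answer: 0x81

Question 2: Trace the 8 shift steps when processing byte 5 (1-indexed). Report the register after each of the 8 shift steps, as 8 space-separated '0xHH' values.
Answer: 0x92 0x23 0x46 0x8C 0x1F 0x3E 0x7C 0xF8

Derivation:
After byte 1 (0x40): reg=0xC7
After byte 2 (0x93): reg=0xAB
After byte 3 (0x2A): reg=0x8E
After byte 4 (0x35): reg=0x28
Register before byte 5: 0x28
After XOR with byte 0x61: 0x49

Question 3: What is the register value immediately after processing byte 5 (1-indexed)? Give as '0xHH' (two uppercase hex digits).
After byte 1 (0x40): reg=0xC7
After byte 2 (0x93): reg=0xAB
After byte 3 (0x2A): reg=0x8E
After byte 4 (0x35): reg=0x28
After byte 5 (0x61): reg=0xF8

Answer: 0xF8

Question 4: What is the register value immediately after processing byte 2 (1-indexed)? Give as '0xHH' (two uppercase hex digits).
Answer: 0xAB

Derivation:
After byte 1 (0x40): reg=0xC7
After byte 2 (0x93): reg=0xAB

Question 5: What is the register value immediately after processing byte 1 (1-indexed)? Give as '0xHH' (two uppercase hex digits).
Answer: 0xC7

Derivation:
After byte 1 (0x40): reg=0xC7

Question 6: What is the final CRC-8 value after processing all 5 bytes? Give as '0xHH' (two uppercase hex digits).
After byte 1 (0x40): reg=0xC7
After byte 2 (0x93): reg=0xAB
After byte 3 (0x2A): reg=0x8E
After byte 4 (0x35): reg=0x28
After byte 5 (0x61): reg=0xF8

Answer: 0xF8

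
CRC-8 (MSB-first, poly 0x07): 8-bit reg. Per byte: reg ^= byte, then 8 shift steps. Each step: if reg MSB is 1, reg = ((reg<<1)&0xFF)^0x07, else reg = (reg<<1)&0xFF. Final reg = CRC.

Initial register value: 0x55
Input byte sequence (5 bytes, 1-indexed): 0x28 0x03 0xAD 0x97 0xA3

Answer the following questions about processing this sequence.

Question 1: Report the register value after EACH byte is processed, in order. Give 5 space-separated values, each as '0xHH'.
0x74 0x42 0x83 0x6C 0x63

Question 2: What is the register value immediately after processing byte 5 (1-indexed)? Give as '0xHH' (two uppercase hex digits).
Answer: 0x63

Derivation:
After byte 1 (0x28): reg=0x74
After byte 2 (0x03): reg=0x42
After byte 3 (0xAD): reg=0x83
After byte 4 (0x97): reg=0x6C
After byte 5 (0xA3): reg=0x63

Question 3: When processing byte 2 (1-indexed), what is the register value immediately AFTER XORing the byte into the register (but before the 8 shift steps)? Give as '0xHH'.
Answer: 0x77

Derivation:
Register before byte 2: 0x74
Byte 2: 0x03
0x74 XOR 0x03 = 0x77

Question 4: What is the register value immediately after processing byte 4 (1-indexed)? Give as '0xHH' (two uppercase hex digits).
Answer: 0x6C

Derivation:
After byte 1 (0x28): reg=0x74
After byte 2 (0x03): reg=0x42
After byte 3 (0xAD): reg=0x83
After byte 4 (0x97): reg=0x6C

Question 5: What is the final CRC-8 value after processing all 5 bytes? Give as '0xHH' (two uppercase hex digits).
After byte 1 (0x28): reg=0x74
After byte 2 (0x03): reg=0x42
After byte 3 (0xAD): reg=0x83
After byte 4 (0x97): reg=0x6C
After byte 5 (0xA3): reg=0x63

Answer: 0x63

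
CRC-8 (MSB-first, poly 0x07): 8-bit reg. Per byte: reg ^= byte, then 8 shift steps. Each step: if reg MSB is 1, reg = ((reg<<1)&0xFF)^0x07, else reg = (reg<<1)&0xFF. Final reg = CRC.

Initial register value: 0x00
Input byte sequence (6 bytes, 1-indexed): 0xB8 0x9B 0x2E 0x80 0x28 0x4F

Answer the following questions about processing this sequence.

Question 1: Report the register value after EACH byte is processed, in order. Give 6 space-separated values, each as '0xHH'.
0x21 0x2F 0x07 0x9C 0x05 0xF1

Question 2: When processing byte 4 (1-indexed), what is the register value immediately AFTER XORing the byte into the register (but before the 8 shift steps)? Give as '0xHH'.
Register before byte 4: 0x07
Byte 4: 0x80
0x07 XOR 0x80 = 0x87

Answer: 0x87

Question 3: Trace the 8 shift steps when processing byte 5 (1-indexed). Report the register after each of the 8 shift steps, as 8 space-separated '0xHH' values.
After byte 1 (0xB8): reg=0x21
After byte 2 (0x9B): reg=0x2F
After byte 3 (0x2E): reg=0x07
After byte 4 (0x80): reg=0x9C
Register before byte 5: 0x9C
After XOR with byte 0x28: 0xB4

Answer: 0x6F 0xDE 0xBB 0x71 0xE2 0xC3 0x81 0x05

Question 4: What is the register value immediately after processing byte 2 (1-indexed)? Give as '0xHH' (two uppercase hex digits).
Answer: 0x2F

Derivation:
After byte 1 (0xB8): reg=0x21
After byte 2 (0x9B): reg=0x2F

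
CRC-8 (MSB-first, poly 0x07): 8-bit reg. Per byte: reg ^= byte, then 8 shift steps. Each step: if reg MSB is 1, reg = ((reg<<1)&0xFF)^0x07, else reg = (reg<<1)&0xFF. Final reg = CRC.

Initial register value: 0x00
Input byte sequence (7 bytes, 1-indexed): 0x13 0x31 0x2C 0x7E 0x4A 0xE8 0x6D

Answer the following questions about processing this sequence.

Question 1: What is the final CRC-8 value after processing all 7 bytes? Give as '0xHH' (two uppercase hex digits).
Answer: 0xD3

Derivation:
After byte 1 (0x13): reg=0x79
After byte 2 (0x31): reg=0xFF
After byte 3 (0x2C): reg=0x37
After byte 4 (0x7E): reg=0xF8
After byte 5 (0x4A): reg=0x17
After byte 6 (0xE8): reg=0xF3
After byte 7 (0x6D): reg=0xD3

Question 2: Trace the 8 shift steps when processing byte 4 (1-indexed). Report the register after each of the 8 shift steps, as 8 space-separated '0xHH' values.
After byte 1 (0x13): reg=0x79
After byte 2 (0x31): reg=0xFF
After byte 3 (0x2C): reg=0x37
Register before byte 4: 0x37
After XOR with byte 0x7E: 0x49

Answer: 0x92 0x23 0x46 0x8C 0x1F 0x3E 0x7C 0xF8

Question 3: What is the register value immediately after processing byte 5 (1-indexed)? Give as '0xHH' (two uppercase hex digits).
After byte 1 (0x13): reg=0x79
After byte 2 (0x31): reg=0xFF
After byte 3 (0x2C): reg=0x37
After byte 4 (0x7E): reg=0xF8
After byte 5 (0x4A): reg=0x17

Answer: 0x17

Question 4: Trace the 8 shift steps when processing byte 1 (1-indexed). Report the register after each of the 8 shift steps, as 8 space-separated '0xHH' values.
Answer: 0x26 0x4C 0x98 0x37 0x6E 0xDC 0xBF 0x79

Derivation:
Register before byte 1: 0x00
After XOR with byte 0x13: 0x13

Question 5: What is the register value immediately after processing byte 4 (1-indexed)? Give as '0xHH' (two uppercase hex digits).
After byte 1 (0x13): reg=0x79
After byte 2 (0x31): reg=0xFF
After byte 3 (0x2C): reg=0x37
After byte 4 (0x7E): reg=0xF8

Answer: 0xF8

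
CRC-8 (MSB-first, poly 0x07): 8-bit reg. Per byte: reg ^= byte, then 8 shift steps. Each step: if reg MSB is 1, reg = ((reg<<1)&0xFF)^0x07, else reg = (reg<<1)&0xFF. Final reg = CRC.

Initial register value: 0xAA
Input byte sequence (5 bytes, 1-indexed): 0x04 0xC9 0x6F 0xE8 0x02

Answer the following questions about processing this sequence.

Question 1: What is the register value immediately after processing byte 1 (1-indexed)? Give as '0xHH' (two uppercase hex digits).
After byte 1 (0x04): reg=0x43

Answer: 0x43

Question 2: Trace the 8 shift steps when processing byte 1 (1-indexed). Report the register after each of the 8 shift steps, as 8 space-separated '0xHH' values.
Register before byte 1: 0xAA
After XOR with byte 0x04: 0xAE

Answer: 0x5B 0xB6 0x6B 0xD6 0xAB 0x51 0xA2 0x43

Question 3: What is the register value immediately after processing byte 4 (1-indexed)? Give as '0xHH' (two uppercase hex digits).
Answer: 0x2C

Derivation:
After byte 1 (0x04): reg=0x43
After byte 2 (0xC9): reg=0xBF
After byte 3 (0x6F): reg=0x3E
After byte 4 (0xE8): reg=0x2C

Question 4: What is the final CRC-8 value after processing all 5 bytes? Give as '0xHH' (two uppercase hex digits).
After byte 1 (0x04): reg=0x43
After byte 2 (0xC9): reg=0xBF
After byte 3 (0x6F): reg=0x3E
After byte 4 (0xE8): reg=0x2C
After byte 5 (0x02): reg=0xCA

Answer: 0xCA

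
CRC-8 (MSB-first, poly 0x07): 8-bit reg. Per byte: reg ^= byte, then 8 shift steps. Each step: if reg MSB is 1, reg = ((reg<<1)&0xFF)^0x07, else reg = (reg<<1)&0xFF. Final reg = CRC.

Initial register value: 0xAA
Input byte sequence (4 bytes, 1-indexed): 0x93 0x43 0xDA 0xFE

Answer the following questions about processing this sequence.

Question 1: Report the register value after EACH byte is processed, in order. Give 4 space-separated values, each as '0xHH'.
0xAF 0x8A 0xB7 0xF8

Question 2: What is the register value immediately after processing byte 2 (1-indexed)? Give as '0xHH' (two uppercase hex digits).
After byte 1 (0x93): reg=0xAF
After byte 2 (0x43): reg=0x8A

Answer: 0x8A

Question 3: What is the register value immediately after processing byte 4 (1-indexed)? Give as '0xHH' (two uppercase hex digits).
After byte 1 (0x93): reg=0xAF
After byte 2 (0x43): reg=0x8A
After byte 3 (0xDA): reg=0xB7
After byte 4 (0xFE): reg=0xF8

Answer: 0xF8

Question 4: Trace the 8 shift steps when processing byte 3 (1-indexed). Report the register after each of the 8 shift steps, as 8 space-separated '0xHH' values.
Answer: 0xA0 0x47 0x8E 0x1B 0x36 0x6C 0xD8 0xB7

Derivation:
After byte 1 (0x93): reg=0xAF
After byte 2 (0x43): reg=0x8A
Register before byte 3: 0x8A
After XOR with byte 0xDA: 0x50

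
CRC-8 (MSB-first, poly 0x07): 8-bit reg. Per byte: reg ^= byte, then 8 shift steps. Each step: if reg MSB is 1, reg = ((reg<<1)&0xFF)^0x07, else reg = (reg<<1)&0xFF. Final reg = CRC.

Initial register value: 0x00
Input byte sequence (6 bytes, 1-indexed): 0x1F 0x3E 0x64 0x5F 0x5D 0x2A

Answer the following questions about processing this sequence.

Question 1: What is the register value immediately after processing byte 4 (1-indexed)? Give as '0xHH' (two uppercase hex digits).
Answer: 0x43

Derivation:
After byte 1 (0x1F): reg=0x5D
After byte 2 (0x3E): reg=0x2E
After byte 3 (0x64): reg=0xF1
After byte 4 (0x5F): reg=0x43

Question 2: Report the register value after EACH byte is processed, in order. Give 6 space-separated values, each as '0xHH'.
0x5D 0x2E 0xF1 0x43 0x5A 0x57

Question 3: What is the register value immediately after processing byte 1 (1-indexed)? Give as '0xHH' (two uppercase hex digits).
After byte 1 (0x1F): reg=0x5D

Answer: 0x5D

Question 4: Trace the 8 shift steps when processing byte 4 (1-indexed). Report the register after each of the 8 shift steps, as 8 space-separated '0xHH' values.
After byte 1 (0x1F): reg=0x5D
After byte 2 (0x3E): reg=0x2E
After byte 3 (0x64): reg=0xF1
Register before byte 4: 0xF1
After XOR with byte 0x5F: 0xAE

Answer: 0x5B 0xB6 0x6B 0xD6 0xAB 0x51 0xA2 0x43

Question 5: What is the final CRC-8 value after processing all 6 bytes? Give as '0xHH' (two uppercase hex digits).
Answer: 0x57

Derivation:
After byte 1 (0x1F): reg=0x5D
After byte 2 (0x3E): reg=0x2E
After byte 3 (0x64): reg=0xF1
After byte 4 (0x5F): reg=0x43
After byte 5 (0x5D): reg=0x5A
After byte 6 (0x2A): reg=0x57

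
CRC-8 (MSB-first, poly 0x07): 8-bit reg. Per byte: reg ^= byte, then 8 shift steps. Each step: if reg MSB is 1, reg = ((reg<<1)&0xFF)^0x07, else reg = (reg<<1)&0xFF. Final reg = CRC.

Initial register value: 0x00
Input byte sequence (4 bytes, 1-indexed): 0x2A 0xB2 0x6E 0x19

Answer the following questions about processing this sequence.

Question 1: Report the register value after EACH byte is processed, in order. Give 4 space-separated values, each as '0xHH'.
0xD6 0x3B 0xAC 0x02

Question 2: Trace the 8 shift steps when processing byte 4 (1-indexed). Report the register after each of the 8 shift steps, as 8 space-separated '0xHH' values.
After byte 1 (0x2A): reg=0xD6
After byte 2 (0xB2): reg=0x3B
After byte 3 (0x6E): reg=0xAC
Register before byte 4: 0xAC
After XOR with byte 0x19: 0xB5

Answer: 0x6D 0xDA 0xB3 0x61 0xC2 0x83 0x01 0x02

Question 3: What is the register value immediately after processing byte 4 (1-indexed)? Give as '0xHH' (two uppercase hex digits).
After byte 1 (0x2A): reg=0xD6
After byte 2 (0xB2): reg=0x3B
After byte 3 (0x6E): reg=0xAC
After byte 4 (0x19): reg=0x02

Answer: 0x02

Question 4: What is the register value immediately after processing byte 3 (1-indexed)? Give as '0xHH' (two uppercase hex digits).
Answer: 0xAC

Derivation:
After byte 1 (0x2A): reg=0xD6
After byte 2 (0xB2): reg=0x3B
After byte 3 (0x6E): reg=0xAC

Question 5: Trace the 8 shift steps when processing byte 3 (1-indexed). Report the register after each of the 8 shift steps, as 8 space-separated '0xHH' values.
Answer: 0xAA 0x53 0xA6 0x4B 0x96 0x2B 0x56 0xAC

Derivation:
After byte 1 (0x2A): reg=0xD6
After byte 2 (0xB2): reg=0x3B
Register before byte 3: 0x3B
After XOR with byte 0x6E: 0x55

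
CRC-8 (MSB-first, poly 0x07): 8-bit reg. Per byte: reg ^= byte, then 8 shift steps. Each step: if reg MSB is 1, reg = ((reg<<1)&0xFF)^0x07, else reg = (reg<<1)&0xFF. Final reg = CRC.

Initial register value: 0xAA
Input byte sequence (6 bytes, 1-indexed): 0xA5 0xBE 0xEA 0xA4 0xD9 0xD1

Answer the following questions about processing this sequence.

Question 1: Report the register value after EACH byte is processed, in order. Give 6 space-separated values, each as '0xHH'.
0x2D 0xF0 0x46 0xA0 0x68 0x26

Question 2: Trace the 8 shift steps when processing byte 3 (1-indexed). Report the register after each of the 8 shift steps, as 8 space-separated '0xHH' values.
After byte 1 (0xA5): reg=0x2D
After byte 2 (0xBE): reg=0xF0
Register before byte 3: 0xF0
After XOR with byte 0xEA: 0x1A

Answer: 0x34 0x68 0xD0 0xA7 0x49 0x92 0x23 0x46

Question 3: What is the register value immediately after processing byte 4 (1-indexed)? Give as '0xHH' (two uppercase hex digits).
Answer: 0xA0

Derivation:
After byte 1 (0xA5): reg=0x2D
After byte 2 (0xBE): reg=0xF0
After byte 3 (0xEA): reg=0x46
After byte 4 (0xA4): reg=0xA0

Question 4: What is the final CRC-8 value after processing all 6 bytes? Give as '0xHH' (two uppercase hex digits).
Answer: 0x26

Derivation:
After byte 1 (0xA5): reg=0x2D
After byte 2 (0xBE): reg=0xF0
After byte 3 (0xEA): reg=0x46
After byte 4 (0xA4): reg=0xA0
After byte 5 (0xD9): reg=0x68
After byte 6 (0xD1): reg=0x26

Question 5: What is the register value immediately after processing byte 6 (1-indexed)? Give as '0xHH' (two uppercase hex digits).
After byte 1 (0xA5): reg=0x2D
After byte 2 (0xBE): reg=0xF0
After byte 3 (0xEA): reg=0x46
After byte 4 (0xA4): reg=0xA0
After byte 5 (0xD9): reg=0x68
After byte 6 (0xD1): reg=0x26

Answer: 0x26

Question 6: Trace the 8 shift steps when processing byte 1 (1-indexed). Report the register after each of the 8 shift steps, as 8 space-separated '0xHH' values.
Answer: 0x1E 0x3C 0x78 0xF0 0xE7 0xC9 0x95 0x2D

Derivation:
Register before byte 1: 0xAA
After XOR with byte 0xA5: 0x0F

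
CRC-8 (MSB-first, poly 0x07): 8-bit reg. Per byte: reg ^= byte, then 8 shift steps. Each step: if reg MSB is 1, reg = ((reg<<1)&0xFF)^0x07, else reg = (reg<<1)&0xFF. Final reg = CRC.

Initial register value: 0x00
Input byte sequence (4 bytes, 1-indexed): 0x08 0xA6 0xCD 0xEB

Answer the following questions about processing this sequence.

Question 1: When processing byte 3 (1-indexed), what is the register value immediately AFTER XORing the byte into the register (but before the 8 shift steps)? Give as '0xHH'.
Answer: 0x1E

Derivation:
Register before byte 3: 0xD3
Byte 3: 0xCD
0xD3 XOR 0xCD = 0x1E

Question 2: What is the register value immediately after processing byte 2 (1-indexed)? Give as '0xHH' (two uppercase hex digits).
Answer: 0xD3

Derivation:
After byte 1 (0x08): reg=0x38
After byte 2 (0xA6): reg=0xD3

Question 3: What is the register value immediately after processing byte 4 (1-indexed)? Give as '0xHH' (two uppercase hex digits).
Answer: 0x1E

Derivation:
After byte 1 (0x08): reg=0x38
After byte 2 (0xA6): reg=0xD3
After byte 3 (0xCD): reg=0x5A
After byte 4 (0xEB): reg=0x1E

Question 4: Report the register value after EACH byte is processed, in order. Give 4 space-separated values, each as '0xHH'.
0x38 0xD3 0x5A 0x1E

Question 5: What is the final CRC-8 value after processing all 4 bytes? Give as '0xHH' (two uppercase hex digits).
After byte 1 (0x08): reg=0x38
After byte 2 (0xA6): reg=0xD3
After byte 3 (0xCD): reg=0x5A
After byte 4 (0xEB): reg=0x1E

Answer: 0x1E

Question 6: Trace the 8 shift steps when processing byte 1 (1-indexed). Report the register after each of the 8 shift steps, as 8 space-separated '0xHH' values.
Register before byte 1: 0x00
After XOR with byte 0x08: 0x08

Answer: 0x10 0x20 0x40 0x80 0x07 0x0E 0x1C 0x38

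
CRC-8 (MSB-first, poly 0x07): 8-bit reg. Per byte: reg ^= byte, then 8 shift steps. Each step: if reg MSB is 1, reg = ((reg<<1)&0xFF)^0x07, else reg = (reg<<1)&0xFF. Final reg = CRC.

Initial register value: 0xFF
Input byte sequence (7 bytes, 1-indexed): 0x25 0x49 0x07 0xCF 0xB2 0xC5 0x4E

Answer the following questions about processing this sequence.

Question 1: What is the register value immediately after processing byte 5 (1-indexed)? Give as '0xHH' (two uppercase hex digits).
Answer: 0xA2

Derivation:
After byte 1 (0x25): reg=0x08
After byte 2 (0x49): reg=0xC0
After byte 3 (0x07): reg=0x5B
After byte 4 (0xCF): reg=0xE5
After byte 5 (0xB2): reg=0xA2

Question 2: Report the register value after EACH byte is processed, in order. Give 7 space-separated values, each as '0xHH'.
0x08 0xC0 0x5B 0xE5 0xA2 0x32 0x73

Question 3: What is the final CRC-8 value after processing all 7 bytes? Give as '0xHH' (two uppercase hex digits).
After byte 1 (0x25): reg=0x08
After byte 2 (0x49): reg=0xC0
After byte 3 (0x07): reg=0x5B
After byte 4 (0xCF): reg=0xE5
After byte 5 (0xB2): reg=0xA2
After byte 6 (0xC5): reg=0x32
After byte 7 (0x4E): reg=0x73

Answer: 0x73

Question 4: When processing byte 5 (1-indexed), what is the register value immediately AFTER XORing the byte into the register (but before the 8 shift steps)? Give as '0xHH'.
Answer: 0x57

Derivation:
Register before byte 5: 0xE5
Byte 5: 0xB2
0xE5 XOR 0xB2 = 0x57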